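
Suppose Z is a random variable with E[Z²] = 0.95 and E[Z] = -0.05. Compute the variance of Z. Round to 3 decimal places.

0.948

V(Z) = 0.95 − (-0.05)² = 0.9475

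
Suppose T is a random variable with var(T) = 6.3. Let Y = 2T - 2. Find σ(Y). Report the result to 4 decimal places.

var(2T - 2) = (2)²·6.3 = 25.2
σ(Y) = √25.2 ≈ 5.0200

5.0200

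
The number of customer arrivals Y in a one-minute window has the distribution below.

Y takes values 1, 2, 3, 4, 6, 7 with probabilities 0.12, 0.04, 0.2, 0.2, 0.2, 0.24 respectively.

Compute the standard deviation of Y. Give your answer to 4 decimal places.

2.0420

E[Y] = (1)(0.12) + (2)(0.04) + (3)(0.2) + (4)(0.2) + (6)(0.2) + (7)(0.24) = 4.48
E[Y²] = (1)²(0.12) + (2)²(0.04) + (3)²(0.2) + (4)²(0.2) + (6)²(0.2) + (7)²(0.24) = 24.24
Var(Y) = E[Y²] − (E[Y])² = 24.24 − (4.48)² = 4.1696
SD(Y) = √4.1696 ≈ 2.0420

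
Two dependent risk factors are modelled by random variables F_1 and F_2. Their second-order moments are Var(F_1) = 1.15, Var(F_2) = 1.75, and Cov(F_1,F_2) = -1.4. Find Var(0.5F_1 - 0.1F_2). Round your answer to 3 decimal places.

0.445

Var(0.5F_1 - 0.1F_2) = (0.5)²·Var(F_1) + (-0.1)²·Var(F_2) + 2·(0.5)·(-0.1)·Cov(F_1,F_2)
= 0.25·1.15 + 0.01·1.75 + -0.1·-1.4 = 0.445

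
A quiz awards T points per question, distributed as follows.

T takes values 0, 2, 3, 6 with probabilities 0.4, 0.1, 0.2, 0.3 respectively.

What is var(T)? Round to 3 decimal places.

E[T] = (0)(0.4) + (2)(0.1) + (3)(0.2) + (6)(0.3) = 2.6
E[T²] = (0)²(0.4) + (2)²(0.1) + (3)²(0.2) + (6)²(0.3) = 13
var(T) = E[T²] − (E[T])² = 13 − (2.6)² = 6.24

6.240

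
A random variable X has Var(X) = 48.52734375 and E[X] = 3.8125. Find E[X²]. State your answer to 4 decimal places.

63.0625

E[X²] = Var(X) + (E[X])² = 48.52734375 + (3.8125)² = 63.0625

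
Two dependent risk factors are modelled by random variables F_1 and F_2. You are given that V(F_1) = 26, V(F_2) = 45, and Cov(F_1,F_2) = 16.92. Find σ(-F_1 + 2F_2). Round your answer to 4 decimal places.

V(-F_1 + 2F_2) = (-1)²·V(F_1) + (2)²·V(F_2) + 2·(-1)·(2)·Cov(F_1,F_2)
= 1·26 + 4·45 + -4·16.92 = 138.32
σ(-F_1 + 2F_2) = √138.32 ≈ 11.7610

11.7610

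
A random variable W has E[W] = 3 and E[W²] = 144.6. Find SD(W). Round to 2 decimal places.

V(W) = 144.6 − (3)² = 135.6
SD(W) = √135.6 ≈ 11.64

11.64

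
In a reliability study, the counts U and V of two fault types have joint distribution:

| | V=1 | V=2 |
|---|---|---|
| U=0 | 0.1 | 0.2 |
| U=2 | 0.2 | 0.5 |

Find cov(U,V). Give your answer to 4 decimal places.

0.0200

E[U] = 1.4,  E[V] = 1.7
E[UV] = 2.4
cov(U,V) = E[UV] − E[U]E[V] = 2.4 − (1.4)(1.7) = 0.02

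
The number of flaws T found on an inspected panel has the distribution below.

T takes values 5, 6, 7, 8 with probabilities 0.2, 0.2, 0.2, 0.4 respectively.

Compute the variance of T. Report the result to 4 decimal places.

E[T] = (5)(0.2) + (6)(0.2) + (7)(0.2) + (8)(0.4) = 6.8
E[T²] = (5)²(0.2) + (6)²(0.2) + (7)²(0.2) + (8)²(0.4) = 47.6
var(T) = E[T²] − (E[T])² = 47.6 − (6.8)² = 1.36

1.3600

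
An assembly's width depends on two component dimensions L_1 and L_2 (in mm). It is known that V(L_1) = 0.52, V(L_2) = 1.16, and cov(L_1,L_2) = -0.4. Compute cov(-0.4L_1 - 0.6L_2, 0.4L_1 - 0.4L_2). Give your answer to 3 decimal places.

cov(-0.4L_1 - 0.6L_2, 0.4L_1 - 0.4L_2) = (-0.4)(0.4)V(L_1) + (-0.6)(-0.4)V(L_2) + [(-0.4)(-0.4) + (-0.6)(0.4)]cov(L_1,L_2)
= -0.16·0.52 + 0.24·1.16 + -0.08·-0.4 = 0.2272

0.227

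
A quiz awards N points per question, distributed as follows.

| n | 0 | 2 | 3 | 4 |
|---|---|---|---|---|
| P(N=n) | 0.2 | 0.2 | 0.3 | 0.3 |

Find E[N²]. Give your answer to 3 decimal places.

E[N²] = (0)²(0.2) + (2)²(0.2) + (3)²(0.3) + (4)²(0.3) = 8.3

8.300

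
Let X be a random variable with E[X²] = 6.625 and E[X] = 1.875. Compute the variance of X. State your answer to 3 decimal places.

Var(X) = 6.625 − (1.875)² = 3.109375

3.109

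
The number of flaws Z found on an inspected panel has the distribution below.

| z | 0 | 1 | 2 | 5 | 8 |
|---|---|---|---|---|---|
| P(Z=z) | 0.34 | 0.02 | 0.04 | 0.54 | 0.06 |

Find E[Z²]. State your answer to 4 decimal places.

17.5200

E[Z²] = (0)²(0.34) + (1)²(0.02) + (2)²(0.04) + (5)²(0.54) + (8)²(0.06) = 17.52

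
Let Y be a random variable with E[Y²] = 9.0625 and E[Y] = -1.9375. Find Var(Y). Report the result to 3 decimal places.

Var(Y) = 9.0625 − (-1.9375)² = 5.30859375

5.309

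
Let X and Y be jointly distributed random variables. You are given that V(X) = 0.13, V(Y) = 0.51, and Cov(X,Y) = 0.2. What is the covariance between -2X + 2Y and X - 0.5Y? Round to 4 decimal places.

-0.1700

Cov(-2X + 2Y, X - 0.5Y) = (-2)(1)V(X) + (2)(-0.5)V(Y) + [(-2)(-0.5) + (2)(1)]Cov(X,Y)
= -2·0.13 + -1·0.51 + 3·0.2 = -0.17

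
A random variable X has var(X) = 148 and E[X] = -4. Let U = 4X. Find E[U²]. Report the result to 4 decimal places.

E[4X] = 4·-4 = -16
var(4X) = (4)²·148 = 2368
E[U²] = var(U) + (E[U])² = 2368 + (-16)² = 2624

2624.0000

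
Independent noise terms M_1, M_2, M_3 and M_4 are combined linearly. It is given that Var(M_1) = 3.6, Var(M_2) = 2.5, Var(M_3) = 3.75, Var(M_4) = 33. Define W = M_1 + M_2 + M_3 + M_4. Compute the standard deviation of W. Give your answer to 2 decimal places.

6.55

By independence, Var(W) = (1)²Var(M_1) + (1)²Var(M_2) + (1)²Var(M_3) + (1)²Var(M_4)
= (1)²·3.6 + (1)²·2.5 + (1)²·3.75 + (1)²·33 = 42.85
SD(W) = √42.85 ≈ 6.55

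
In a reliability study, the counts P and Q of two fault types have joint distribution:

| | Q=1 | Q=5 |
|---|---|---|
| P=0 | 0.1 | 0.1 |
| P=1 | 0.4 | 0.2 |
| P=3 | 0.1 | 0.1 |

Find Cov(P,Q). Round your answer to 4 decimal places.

E[P] = 1.2,  E[Q] = 2.6
E[PQ] = 3.2
Cov(P,Q) = E[PQ] − E[P]E[Q] = 3.2 − (1.2)(2.6) = 0.08

0.0800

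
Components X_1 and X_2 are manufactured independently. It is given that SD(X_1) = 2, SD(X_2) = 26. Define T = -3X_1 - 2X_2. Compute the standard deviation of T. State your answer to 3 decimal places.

52.345

Var(X_1) = 4, Var(X_2) = 676
By independence, Var(T) = (-3)²Var(X_1) + (-2)²Var(X_2)
= (-3)²·4 + (-2)²·676 = 2740
SD(T) = √2740 ≈ 52.345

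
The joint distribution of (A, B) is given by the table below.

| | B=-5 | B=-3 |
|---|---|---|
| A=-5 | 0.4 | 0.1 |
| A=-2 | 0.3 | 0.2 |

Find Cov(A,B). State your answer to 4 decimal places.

0.3000

E[A] = -3.5,  E[B] = -4.4
E[AB] = 15.7
Cov(A,B) = E[AB] − E[A]E[B] = 15.7 − (-3.5)(-4.4) = 0.3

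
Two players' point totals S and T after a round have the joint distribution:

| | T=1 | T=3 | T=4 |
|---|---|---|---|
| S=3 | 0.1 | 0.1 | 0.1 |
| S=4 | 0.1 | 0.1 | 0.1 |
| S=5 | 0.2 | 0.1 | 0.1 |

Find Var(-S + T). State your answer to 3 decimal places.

E[S] = 4.1,  E[T] = 2.5,  E[ST] = 10.1
Var(S) = 17.5 − (4.1)² = 0.69;  Var(T) = 7.9 − (2.5)² = 1.65
cov(S,T) = 10.1 − (4.1)(2.5) = -0.15
Var(-S + T) = (-1)²·0.69 + (1)²·1.65 + 2·(-1)·(1)·-0.15 = 2.64

2.640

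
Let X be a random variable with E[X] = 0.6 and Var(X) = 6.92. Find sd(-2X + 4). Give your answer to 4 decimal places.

5.2612

Var(-2X + 4) = (-2)²·6.92 = 27.68
sd(-2X + 4) = √27.68 ≈ 5.2612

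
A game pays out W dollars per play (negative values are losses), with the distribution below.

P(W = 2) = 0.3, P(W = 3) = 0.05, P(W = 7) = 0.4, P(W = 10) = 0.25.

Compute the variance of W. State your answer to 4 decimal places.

9.6475

E[W] = (2)(0.3) + (3)(0.05) + (7)(0.4) + (10)(0.25) = 6.05
E[W²] = (2)²(0.3) + (3)²(0.05) + (7)²(0.4) + (10)²(0.25) = 46.25
Var(W) = E[W²] − (E[W])² = 46.25 − (6.05)² = 9.6475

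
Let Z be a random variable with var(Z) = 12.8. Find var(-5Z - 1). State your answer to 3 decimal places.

var(-5Z - 1) = (-5)²·var(Z) = 25·12.8 = 320

320.000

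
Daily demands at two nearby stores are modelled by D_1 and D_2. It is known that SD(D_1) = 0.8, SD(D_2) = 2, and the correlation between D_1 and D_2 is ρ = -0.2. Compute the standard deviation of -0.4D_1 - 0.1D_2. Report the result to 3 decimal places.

0.342

var(D_1) = (0.8)² = 0.64;  var(D_2) = (2)² = 4
cov(D_1,D_2) = ρ·SD(D_1)·SD(D_2) = -0.2·0.8·2 = -0.32
var(-0.4D_1 - 0.1D_2) = (-0.4)²·var(D_1) + (-0.1)²·var(D_2) + 2·(-0.4)·(-0.1)·cov(D_1,D_2)
= 0.16·0.64 + 0.01·4 + 0.08·-0.32 = 0.1168
SD(-0.4D_1 - 0.1D_2) = √0.1168 ≈ 0.342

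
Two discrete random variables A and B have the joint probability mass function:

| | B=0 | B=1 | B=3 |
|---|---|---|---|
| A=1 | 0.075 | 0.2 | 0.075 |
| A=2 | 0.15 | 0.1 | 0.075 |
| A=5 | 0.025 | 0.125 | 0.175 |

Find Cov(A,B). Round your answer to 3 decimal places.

E[A] = 2.625,  E[B] = 1.4
E[AB] = 4.325
Cov(A,B) = E[AB] − E[A]E[B] = 4.325 − (2.625)(1.4) = 0.65

0.650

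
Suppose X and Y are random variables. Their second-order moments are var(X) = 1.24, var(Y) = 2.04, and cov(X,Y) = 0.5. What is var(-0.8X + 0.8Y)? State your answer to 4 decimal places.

var(-0.8X + 0.8Y) = (-0.8)²·var(X) + (0.8)²·var(Y) + 2·(-0.8)·(0.8)·cov(X,Y)
= 0.64·1.24 + 0.64·2.04 + -1.28·0.5 = 1.4592

1.4592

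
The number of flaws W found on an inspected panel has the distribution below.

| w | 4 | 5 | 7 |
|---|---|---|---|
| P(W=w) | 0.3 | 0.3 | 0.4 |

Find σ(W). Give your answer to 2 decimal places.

1.28

E[W] = (4)(0.3) + (5)(0.3) + (7)(0.4) = 5.5
E[W²] = (4)²(0.3) + (5)²(0.3) + (7)²(0.4) = 31.9
V(W) = E[W²] − (E[W])² = 31.9 − (5.5)² = 1.65
σ(W) = √1.65 ≈ 1.28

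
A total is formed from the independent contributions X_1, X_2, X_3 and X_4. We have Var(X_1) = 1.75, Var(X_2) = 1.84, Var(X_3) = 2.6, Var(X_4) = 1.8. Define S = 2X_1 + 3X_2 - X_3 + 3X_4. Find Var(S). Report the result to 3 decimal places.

42.360

By independence, Var(S) = (2)²Var(X_1) + (3)²Var(X_2) + (-1)²Var(X_3) + (3)²Var(X_4)
= (2)²·1.75 + (3)²·1.84 + (-1)²·2.6 + (3)²·1.8 = 42.36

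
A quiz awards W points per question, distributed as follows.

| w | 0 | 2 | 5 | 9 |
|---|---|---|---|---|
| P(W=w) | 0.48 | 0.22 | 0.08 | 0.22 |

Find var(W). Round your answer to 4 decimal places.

12.7476

E[W] = (0)(0.48) + (2)(0.22) + (5)(0.08) + (9)(0.22) = 2.82
E[W²] = (0)²(0.48) + (2)²(0.22) + (5)²(0.08) + (9)²(0.22) = 20.7
var(W) = E[W²] − (E[W])² = 20.7 − (2.82)² = 12.7476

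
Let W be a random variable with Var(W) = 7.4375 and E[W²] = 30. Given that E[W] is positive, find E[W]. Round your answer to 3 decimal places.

4.750

(E[W])² = E[W²] − Var(W) = 30 − 7.4375 = 22.5625
E[W] = √22.5625 = 4.75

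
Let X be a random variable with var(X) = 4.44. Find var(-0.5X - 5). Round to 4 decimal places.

var(-0.5X - 5) = (-0.5)²·var(X) = 0.25·4.44 = 1.11

1.1100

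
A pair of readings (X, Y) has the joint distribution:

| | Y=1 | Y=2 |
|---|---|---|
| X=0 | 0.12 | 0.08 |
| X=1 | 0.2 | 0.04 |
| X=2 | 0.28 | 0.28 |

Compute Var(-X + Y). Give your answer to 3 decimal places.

0.758

E[X] = 1.36,  E[Y] = 1.4,  E[XY] = 1.96
Var(X) = 2.48 − (1.36)² = 0.6304;  Var(Y) = 2.2 − (1.4)² = 0.24
cov(X,Y) = 1.96 − (1.36)(1.4) = 0.056
Var(-X + Y) = (-1)²·0.6304 + (1)²·0.24 + 2·(-1)·(1)·0.056 = 0.7584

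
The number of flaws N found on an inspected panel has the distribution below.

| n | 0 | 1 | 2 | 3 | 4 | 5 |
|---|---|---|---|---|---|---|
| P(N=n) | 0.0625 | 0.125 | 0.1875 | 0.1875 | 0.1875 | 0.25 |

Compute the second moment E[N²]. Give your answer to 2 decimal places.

11.81

E[N²] = (0)²(0.0625) + (1)²(0.125) + (2)²(0.1875) + (3)²(0.1875) + (4)²(0.1875) + (5)²(0.25) = 11.8125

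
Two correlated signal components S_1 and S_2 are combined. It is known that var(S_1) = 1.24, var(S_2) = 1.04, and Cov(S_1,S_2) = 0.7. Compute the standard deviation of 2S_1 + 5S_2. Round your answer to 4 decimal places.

6.7052

var(2S_1 + 5S_2) = (2)²·var(S_1) + (5)²·var(S_2) + 2·(2)·(5)·Cov(S_1,S_2)
= 4·1.24 + 25·1.04 + 20·0.7 = 44.96
σ(2S_1 + 5S_2) = √44.96 ≈ 6.7052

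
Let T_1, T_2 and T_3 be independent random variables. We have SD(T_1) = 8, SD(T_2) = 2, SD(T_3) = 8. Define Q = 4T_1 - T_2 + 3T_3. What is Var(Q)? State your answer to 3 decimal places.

Var(T_1) = 64, Var(T_2) = 4, Var(T_3) = 64
By independence, Var(Q) = (4)²Var(T_1) + (-1)²Var(T_2) + (3)²Var(T_3)
= (4)²·64 + (-1)²·4 + (3)²·64 = 1604

1604.000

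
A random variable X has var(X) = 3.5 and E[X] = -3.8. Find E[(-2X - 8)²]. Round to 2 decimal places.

14.16

E[-2X - 8] = -2·-3.8 − 8 = -0.4
var(-2X - 8) = (-2)²·3.5 = 14
E[(-2X - 8)²] = var((-2X - 8)) + (E[(-2X - 8)])² = 14 + (-0.4)² = 14.16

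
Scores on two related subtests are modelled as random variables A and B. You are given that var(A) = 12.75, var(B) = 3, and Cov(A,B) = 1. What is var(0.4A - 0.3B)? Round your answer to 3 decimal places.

var(0.4A - 0.3B) = (0.4)²·var(A) + (-0.3)²·var(B) + 2·(0.4)·(-0.3)·Cov(A,B)
= 0.16·12.75 + 0.09·3 + -0.24·1 = 2.07

2.070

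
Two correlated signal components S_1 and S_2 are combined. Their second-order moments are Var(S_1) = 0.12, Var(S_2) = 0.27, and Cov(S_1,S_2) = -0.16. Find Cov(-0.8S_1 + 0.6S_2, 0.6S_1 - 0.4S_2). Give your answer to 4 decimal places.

Cov(-0.8S_1 + 0.6S_2, 0.6S_1 - 0.4S_2) = (-0.8)(0.6)Var(S_1) + (0.6)(-0.4)Var(S_2) + [(-0.8)(-0.4) + (0.6)(0.6)]Cov(S_1,S_2)
= -0.48·0.12 + -0.24·0.27 + 0.68·-0.16 = -0.2312

-0.2312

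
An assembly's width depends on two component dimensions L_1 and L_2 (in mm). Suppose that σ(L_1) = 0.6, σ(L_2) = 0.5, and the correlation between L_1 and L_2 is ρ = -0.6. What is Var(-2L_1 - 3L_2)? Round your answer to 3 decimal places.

1.530

Var(L_1) = (0.6)² = 0.36;  Var(L_2) = (0.5)² = 0.25
cov(L_1,L_2) = ρ·σ(L_1)·σ(L_2) = -0.6·0.6·0.5 = -0.18
Var(-2L_1 - 3L_2) = (-2)²·Var(L_1) + (-3)²·Var(L_2) + 2·(-2)·(-3)·cov(L_1,L_2)
= 4·0.36 + 9·0.25 + 12·-0.18 = 1.53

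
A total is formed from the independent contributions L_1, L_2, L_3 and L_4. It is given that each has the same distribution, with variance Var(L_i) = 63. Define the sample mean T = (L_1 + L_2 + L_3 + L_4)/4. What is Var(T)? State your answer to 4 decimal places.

By independence, Var(T) = (0.25)²Var(L_1) + (0.25)²Var(L_2) + (0.25)²Var(L_3) + (0.25)²Var(L_4)
= (0.25)²·63 + (0.25)²·63 + (0.25)²·63 + (0.25)²·63 = 15.75

15.7500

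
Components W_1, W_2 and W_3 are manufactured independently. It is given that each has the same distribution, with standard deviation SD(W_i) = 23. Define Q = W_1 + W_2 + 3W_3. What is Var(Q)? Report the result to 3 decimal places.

5819.000

Var(W_i) = (23)² = 529
By independence, Var(Q) = (1)²Var(W_1) + (1)²Var(W_2) + (3)²Var(W_3)
= (1)²·529 + (1)²·529 + (3)²·529 = 5819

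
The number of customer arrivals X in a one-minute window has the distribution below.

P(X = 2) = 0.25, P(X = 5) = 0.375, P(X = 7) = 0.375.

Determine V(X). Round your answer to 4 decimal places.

E[X] = (2)(0.25) + (5)(0.375) + (7)(0.375) = 5
E[X²] = (2)²(0.25) + (5)²(0.375) + (7)²(0.375) = 28.75
V(X) = E[X²] − (E[X])² = 28.75 − (5)² = 3.75

3.7500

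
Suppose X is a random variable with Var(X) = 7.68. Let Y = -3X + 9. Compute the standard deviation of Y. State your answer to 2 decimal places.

8.31

Var(-3X + 9) = (-3)²·7.68 = 69.12
σ(Y) = √69.12 ≈ 8.31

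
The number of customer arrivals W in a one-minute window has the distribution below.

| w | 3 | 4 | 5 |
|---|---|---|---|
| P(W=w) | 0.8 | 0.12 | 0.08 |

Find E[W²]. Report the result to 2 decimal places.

E[W²] = (3)²(0.8) + (4)²(0.12) + (5)²(0.08) = 11.12

11.12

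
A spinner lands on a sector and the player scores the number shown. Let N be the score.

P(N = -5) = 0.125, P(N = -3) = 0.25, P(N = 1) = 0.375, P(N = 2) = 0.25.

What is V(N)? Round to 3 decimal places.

6.500

E[N] = (-5)(0.125) + (-3)(0.25) + (1)(0.375) + (2)(0.25) = -0.5
E[N²] = (-5)²(0.125) + (-3)²(0.25) + (1)²(0.375) + (2)²(0.25) = 6.75
V(N) = E[N²] − (E[N])² = 6.75 − (-0.5)² = 6.5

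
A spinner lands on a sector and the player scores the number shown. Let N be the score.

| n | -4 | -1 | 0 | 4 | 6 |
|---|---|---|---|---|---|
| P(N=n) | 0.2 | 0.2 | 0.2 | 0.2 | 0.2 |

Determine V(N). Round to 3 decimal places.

12.800

E[N] = (-4)(0.2) + (-1)(0.2) + (0)(0.2) + (4)(0.2) + (6)(0.2) = 1
E[N²] = (-4)²(0.2) + (-1)²(0.2) + (0)²(0.2) + (4)²(0.2) + (6)²(0.2) = 13.8
V(N) = E[N²] − (E[N])² = 13.8 − (1)² = 12.8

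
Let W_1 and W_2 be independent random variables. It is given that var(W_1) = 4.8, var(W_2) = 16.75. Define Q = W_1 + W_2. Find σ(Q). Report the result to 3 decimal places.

By independence, var(Q) = (1)²var(W_1) + (1)²var(W_2)
= (1)²·4.8 + (1)²·16.75 = 21.55
σ(Q) = √21.55 ≈ 4.642

4.642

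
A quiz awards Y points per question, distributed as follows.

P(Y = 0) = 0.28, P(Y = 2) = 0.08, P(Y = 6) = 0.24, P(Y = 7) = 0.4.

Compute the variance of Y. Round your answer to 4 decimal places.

9.2000

E[Y] = (0)(0.28) + (2)(0.08) + (6)(0.24) + (7)(0.4) = 4.4
E[Y²] = (0)²(0.28) + (2)²(0.08) + (6)²(0.24) + (7)²(0.4) = 28.56
Var(Y) = E[Y²] − (E[Y])² = 28.56 − (4.4)² = 9.2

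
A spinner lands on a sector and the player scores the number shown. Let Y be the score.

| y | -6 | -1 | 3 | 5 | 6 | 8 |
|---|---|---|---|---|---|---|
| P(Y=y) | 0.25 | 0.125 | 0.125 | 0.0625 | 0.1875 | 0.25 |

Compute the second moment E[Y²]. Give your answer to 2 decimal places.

34.56

E[Y²] = (-6)²(0.25) + (-1)²(0.125) + (3)²(0.125) + (5)²(0.0625) + (6)²(0.1875) + (8)²(0.25) = 34.5625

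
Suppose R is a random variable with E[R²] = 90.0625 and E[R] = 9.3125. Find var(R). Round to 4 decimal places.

var(R) = 90.0625 − (9.3125)² = 3.33984375

3.3398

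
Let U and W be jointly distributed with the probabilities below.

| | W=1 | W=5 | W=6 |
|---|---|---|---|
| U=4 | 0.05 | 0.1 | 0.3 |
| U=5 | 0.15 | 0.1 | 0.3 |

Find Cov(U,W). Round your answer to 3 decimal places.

-0.190

E[U] = 4.55,  E[W] = 4.8
E[UW] = 21.65
Cov(U,W) = E[UW] − E[U]E[W] = 21.65 − (4.55)(4.8) = -0.19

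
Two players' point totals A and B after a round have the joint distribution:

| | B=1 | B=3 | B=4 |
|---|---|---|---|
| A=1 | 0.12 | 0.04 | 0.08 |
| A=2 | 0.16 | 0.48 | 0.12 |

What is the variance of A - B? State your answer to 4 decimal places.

1.2256

E[A] = 1.76,  E[B] = 2.64,  E[AB] = 4.72
V(A) = 3.28 − (1.76)² = 0.1824;  V(B) = 8.16 − (2.64)² = 1.1904
Cov(A,B) = 4.72 − (1.76)(2.64) = 0.0736
V(A - B) = (1)²·0.1824 + (-1)²·1.1904 + 2·(1)·(-1)·0.0736 = 1.2256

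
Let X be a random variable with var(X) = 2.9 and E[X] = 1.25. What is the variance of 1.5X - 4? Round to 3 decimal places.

6.525

var(1.5X - 4) = (1.5)²·var(X) = 2.25·2.9 = 6.525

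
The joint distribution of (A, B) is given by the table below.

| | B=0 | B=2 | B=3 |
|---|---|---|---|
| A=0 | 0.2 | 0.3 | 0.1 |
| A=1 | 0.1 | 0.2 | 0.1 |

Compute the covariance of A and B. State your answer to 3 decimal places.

E[A] = 0.4,  E[B] = 1.6
E[AB] = 0.7
cov(A,B) = E[AB] − E[A]E[B] = 0.7 − (0.4)(1.6) = 0.06

0.060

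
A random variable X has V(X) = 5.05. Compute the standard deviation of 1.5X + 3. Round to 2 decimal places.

3.37

V(1.5X + 3) = (1.5)²·5.05 = 11.3625
SD(1.5X + 3) = √11.3625 ≈ 3.37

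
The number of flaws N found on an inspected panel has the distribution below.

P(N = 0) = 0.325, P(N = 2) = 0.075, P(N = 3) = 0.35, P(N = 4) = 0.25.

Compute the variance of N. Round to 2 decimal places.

2.61

E[N] = (0)(0.325) + (2)(0.075) + (3)(0.35) + (4)(0.25) = 2.2
E[N²] = (0)²(0.325) + (2)²(0.075) + (3)²(0.35) + (4)²(0.25) = 7.45
var(N) = E[N²] − (E[N])² = 7.45 − (2.2)² = 2.61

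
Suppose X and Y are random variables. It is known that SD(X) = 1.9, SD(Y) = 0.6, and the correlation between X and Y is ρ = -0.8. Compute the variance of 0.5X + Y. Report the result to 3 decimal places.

0.351

V(X) = (1.9)² = 3.61;  V(Y) = (0.6)² = 0.36
Cov(X,Y) = ρ·SD(X)·SD(Y) = -0.8·1.9·0.6 = -0.912
V(0.5X + Y) = (0.5)²·V(X) + (1)²·V(Y) + 2·(0.5)·(1)·Cov(X,Y)
= 0.25·3.61 + 1·0.36 + 1·-0.912 = 0.3505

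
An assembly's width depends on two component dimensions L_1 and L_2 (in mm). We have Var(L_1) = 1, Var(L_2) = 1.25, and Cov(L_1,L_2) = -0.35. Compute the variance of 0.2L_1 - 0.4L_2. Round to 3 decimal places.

0.296

Var(0.2L_1 - 0.4L_2) = (0.2)²·Var(L_1) + (-0.4)²·Var(L_2) + 2·(0.2)·(-0.4)·Cov(L_1,L_2)
= 0.04·1 + 0.16·1.25 + -0.16·-0.35 = 0.296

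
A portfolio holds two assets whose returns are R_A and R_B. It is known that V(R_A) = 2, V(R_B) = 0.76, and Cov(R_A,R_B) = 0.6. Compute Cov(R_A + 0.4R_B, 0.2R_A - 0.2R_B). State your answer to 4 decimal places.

Cov(R_A + 0.4R_B, 0.2R_A - 0.2R_B) = (1)(0.2)V(R_A) + (0.4)(-0.2)V(R_B) + [(1)(-0.2) + (0.4)(0.2)]Cov(R_A,R_B)
= 0.2·2 + -0.08·0.76 + -0.12·0.6 = 0.2672

0.2672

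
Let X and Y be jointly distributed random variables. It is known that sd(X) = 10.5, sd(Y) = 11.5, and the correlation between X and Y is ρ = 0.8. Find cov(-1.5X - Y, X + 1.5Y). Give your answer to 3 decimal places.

-677.700

Var(X) = (10.5)² = 110.25;  Var(Y) = (11.5)² = 132.25
cov(X,Y) = ρ·sd(X)·sd(Y) = 0.8·10.5·11.5 = 96.6
cov(-1.5X - Y, X + 1.5Y) = (-1.5)(1)Var(X) + (-1)(1.5)Var(Y) + [(-1.5)(1.5) + (-1)(1)]cov(X,Y)
= -1.5·110.25 + -1.5·132.25 + -3.25·96.6 = -677.7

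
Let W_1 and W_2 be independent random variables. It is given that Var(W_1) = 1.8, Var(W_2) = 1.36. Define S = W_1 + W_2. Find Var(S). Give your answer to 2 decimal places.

By independence, Var(S) = (1)²Var(W_1) + (1)²Var(W_2)
= (1)²·1.8 + (1)²·1.36 = 3.16

3.16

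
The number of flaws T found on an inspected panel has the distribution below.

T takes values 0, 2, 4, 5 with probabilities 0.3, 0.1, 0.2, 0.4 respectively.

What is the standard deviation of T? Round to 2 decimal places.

2.14

E[T] = (0)(0.3) + (2)(0.1) + (4)(0.2) + (5)(0.4) = 3
E[T²] = (0)²(0.3) + (2)²(0.1) + (4)²(0.2) + (5)²(0.4) = 13.6
V(T) = E[T²] − (E[T])² = 13.6 − (3)² = 4.6
SD(T) = √4.6 ≈ 2.14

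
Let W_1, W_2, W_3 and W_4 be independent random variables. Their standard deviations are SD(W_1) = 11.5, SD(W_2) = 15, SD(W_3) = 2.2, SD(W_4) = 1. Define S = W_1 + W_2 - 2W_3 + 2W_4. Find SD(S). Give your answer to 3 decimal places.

19.509

Var(W_1) = 132.25, Var(W_2) = 225, Var(W_3) = 4.84, Var(W_4) = 1
By independence, Var(S) = (1)²Var(W_1) + (1)²Var(W_2) + (-2)²Var(W_3) + (2)²Var(W_4)
= (1)²·132.25 + (1)²·225 + (-2)²·4.84 + (2)²·1 = 380.61
SD(S) = √380.61 ≈ 19.509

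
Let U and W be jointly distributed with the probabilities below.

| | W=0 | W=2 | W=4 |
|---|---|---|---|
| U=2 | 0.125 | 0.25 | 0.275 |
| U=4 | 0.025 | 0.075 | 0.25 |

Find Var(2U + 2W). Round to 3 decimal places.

15.190

E[U] = 2.7,  E[W] = 2.75,  E[UW] = 7.8
Var(U) = 8.2 − (2.7)² = 0.91;  Var(W) = 9.7 − (2.75)² = 2.1375
Cov(U,W) = 7.8 − (2.7)(2.75) = 0.375
Var(2U + 2W) = (2)²·0.91 + (2)²·2.1375 + 2·(2)·(2)·0.375 = 15.19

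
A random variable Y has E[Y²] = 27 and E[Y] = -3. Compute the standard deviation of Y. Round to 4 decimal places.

V(Y) = 27 − (-3)² = 18
σ(Y) = √18 ≈ 4.2426

4.2426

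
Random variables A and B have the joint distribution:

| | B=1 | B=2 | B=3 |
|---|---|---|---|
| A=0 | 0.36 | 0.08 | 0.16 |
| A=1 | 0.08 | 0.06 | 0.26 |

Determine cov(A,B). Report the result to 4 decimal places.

0.1880

E[A] = 0.4,  E[B] = 1.98
E[AB] = 0.98
cov(A,B) = E[AB] − E[A]E[B] = 0.98 − (0.4)(1.98) = 0.188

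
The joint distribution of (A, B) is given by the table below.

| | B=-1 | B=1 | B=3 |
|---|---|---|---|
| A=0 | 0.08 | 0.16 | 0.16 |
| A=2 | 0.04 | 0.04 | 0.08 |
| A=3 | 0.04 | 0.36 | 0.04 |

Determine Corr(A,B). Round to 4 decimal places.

E[A] = 1.64,  E[B] = 1.24
E[AB] = 1.8
cov(A,B) = E[AB] − E[A]E[B] = 1.8 − (1.64)(1.24) = -0.2336
Var(A) = 1.9104,  Var(B) = 1.7024
ρ = -0.2336 / √(1.9104·1.7024) ≈ -0.1295

-0.1295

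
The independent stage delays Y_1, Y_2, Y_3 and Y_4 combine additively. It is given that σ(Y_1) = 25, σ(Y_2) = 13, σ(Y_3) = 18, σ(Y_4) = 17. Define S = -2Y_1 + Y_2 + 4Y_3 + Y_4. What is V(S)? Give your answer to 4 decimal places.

8142.0000

V(Y_1) = 625, V(Y_2) = 169, V(Y_3) = 324, V(Y_4) = 289
By independence, V(S) = (-2)²V(Y_1) + (1)²V(Y_2) + (4)²V(Y_3) + (1)²V(Y_4)
= (-2)²·625 + (1)²·169 + (4)²·324 + (1)²·289 = 8142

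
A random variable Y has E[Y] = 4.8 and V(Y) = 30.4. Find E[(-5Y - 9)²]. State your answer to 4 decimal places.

1849.0000

E[-5Y - 9] = -5·4.8 − 9 = -33
V(-5Y - 9) = (-5)²·30.4 = 760
E[(-5Y - 9)²] = V((-5Y - 9)) + (E[(-5Y - 9)])² = 760 + (-33)² = 1849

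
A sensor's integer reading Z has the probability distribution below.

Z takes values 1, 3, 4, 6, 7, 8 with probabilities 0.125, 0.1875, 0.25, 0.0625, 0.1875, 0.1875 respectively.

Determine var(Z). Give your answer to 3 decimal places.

E[Z] = (1)(0.125) + (3)(0.1875) + (4)(0.25) + (6)(0.0625) + (7)(0.1875) + (8)(0.1875) = 4.875
E[Z²] = (1)²(0.125) + (3)²(0.1875) + (4)²(0.25) + (6)²(0.0625) + (7)²(0.1875) + (8)²(0.1875) = 29.25
var(Z) = E[Z²] − (E[Z])² = 29.25 − (4.875)² = 5.484375

5.484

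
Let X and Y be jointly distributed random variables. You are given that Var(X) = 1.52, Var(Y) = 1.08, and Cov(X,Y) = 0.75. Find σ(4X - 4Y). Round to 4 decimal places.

Var(4X - 4Y) = (4)²·Var(X) + (-4)²·Var(Y) + 2·(4)·(-4)·Cov(X,Y)
= 16·1.52 + 16·1.08 + -32·0.75 = 17.6
σ(4X - 4Y) = √17.6 ≈ 4.1952

4.1952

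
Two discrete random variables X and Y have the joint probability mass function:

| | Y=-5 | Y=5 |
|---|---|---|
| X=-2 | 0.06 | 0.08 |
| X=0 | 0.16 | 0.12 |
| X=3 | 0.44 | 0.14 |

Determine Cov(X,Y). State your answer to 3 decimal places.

-2.364

E[X] = 1.46,  E[Y] = -1.6
E[XY] = -4.7
Cov(X,Y) = E[XY] − E[X]E[Y] = -4.7 − (1.46)(-1.6) = -2.364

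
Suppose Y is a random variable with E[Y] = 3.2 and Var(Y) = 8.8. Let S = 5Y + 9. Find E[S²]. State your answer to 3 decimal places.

845.000

E[5Y + 9] = 5·3.2 + 9 = 25
Var(5Y + 9) = (5)²·8.8 = 220
E[S²] = Var(S) + (E[S])² = 220 + (25)² = 845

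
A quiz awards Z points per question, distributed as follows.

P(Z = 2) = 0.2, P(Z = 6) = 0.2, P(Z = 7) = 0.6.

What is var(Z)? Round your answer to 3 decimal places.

E[Z] = (2)(0.2) + (6)(0.2) + (7)(0.6) = 5.8
E[Z²] = (2)²(0.2) + (6)²(0.2) + (7)²(0.6) = 37.4
var(Z) = E[Z²] − (E[Z])² = 37.4 − (5.8)² = 3.76

3.760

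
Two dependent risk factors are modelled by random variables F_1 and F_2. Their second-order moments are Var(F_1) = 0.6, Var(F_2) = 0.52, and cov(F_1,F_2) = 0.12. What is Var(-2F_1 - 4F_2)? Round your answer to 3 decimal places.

Var(-2F_1 - 4F_2) = (-2)²·Var(F_1) + (-4)²·Var(F_2) + 2·(-2)·(-4)·cov(F_1,F_2)
= 4·0.6 + 16·0.52 + 16·0.12 = 12.64

12.640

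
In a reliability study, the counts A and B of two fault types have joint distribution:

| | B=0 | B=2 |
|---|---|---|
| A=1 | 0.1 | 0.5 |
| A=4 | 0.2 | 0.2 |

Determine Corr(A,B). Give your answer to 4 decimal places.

-0.3563

E[A] = 2.2,  E[B] = 1.4
E[AB] = 2.6
Cov(A,B) = E[AB] − E[A]E[B] = 2.6 − (2.2)(1.4) = -0.48
Var(A) = 2.16,  Var(B) = 0.84
ρ = -0.48 / √(2.16·0.84) ≈ -0.3563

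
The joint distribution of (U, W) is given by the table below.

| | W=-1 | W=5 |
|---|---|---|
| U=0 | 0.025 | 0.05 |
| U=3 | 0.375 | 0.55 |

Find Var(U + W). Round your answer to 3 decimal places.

9.084

E[U] = 2.775,  E[W] = 2.6,  E[UW] = 7.125
Var(U) = 8.325 − (2.775)² = 0.624375;  Var(W) = 15.4 − (2.6)² = 8.64
cov(U,W) = 7.125 − (2.775)(2.6) = -0.09
Var(U + W) = (1)²·0.624375 + (1)²·8.64 + 2·(1)·(1)·-0.09 = 9.084375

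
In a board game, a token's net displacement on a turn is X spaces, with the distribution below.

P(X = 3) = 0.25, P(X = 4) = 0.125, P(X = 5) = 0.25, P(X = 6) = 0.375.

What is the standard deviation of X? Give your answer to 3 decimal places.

E[X] = (3)(0.25) + (4)(0.125) + (5)(0.25) + (6)(0.375) = 4.75
E[X²] = (3)²(0.25) + (4)²(0.125) + (5)²(0.25) + (6)²(0.375) = 24
Var(X) = E[X²] − (E[X])² = 24 − (4.75)² = 1.4375
σ(X) = √1.4375 ≈ 1.199

1.199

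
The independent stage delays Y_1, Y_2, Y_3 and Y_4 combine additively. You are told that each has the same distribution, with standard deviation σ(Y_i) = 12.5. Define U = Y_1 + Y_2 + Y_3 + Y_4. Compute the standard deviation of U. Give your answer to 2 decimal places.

25.00

Var(Y_i) = (12.5)² = 156.25
By independence, Var(U) = (1)²Var(Y_1) + (1)²Var(Y_2) + (1)²Var(Y_3) + (1)²Var(Y_4)
= (1)²·156.25 + (1)²·156.25 + (1)²·156.25 + (1)²·156.25 = 625
σ(U) = √625 ≈ 25.00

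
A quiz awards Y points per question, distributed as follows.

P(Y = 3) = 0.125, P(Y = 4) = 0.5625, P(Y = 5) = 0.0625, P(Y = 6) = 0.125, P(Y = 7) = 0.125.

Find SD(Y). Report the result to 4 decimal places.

E[Y] = (3)(0.125) + (4)(0.5625) + (5)(0.0625) + (6)(0.125) + (7)(0.125) = 4.5625
E[Y²] = (3)²(0.125) + (4)²(0.5625) + (5)²(0.0625) + (6)²(0.125) + (7)²(0.125) = 22.3125
Var(Y) = E[Y²] − (E[Y])² = 22.3125 − (4.5625)² = 1.49609375
SD(Y) = √1.49609375 ≈ 1.2231

1.2231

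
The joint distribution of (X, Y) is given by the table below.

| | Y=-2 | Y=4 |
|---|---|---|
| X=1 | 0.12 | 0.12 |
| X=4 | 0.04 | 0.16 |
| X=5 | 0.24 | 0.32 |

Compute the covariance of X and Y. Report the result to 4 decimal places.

E[X] = 3.84,  E[Y] = 1.6
E[XY] = 6.48
Cov(X,Y) = E[XY] − E[X]E[Y] = 6.48 − (3.84)(1.6) = 0.336

0.3360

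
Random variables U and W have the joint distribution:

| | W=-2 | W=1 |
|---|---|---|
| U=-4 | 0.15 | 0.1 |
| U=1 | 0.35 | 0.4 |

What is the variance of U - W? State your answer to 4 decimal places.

6.1875

E[U] = -0.25,  E[W] = -0.5,  E[UW] = 0.5
Var(U) = 4.75 − (-0.25)² = 4.6875;  Var(W) = 2.5 − (-0.5)² = 2.25
Cov(U,W) = 0.5 − (-0.25)(-0.5) = 0.375
Var(U - W) = (1)²·4.6875 + (-1)²·2.25 + 2·(1)·(-1)·0.375 = 6.1875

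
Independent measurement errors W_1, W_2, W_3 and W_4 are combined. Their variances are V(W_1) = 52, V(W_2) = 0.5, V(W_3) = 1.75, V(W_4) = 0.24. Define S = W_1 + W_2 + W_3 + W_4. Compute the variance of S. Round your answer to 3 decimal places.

By independence, V(S) = (1)²V(W_1) + (1)²V(W_2) + (1)²V(W_3) + (1)²V(W_4)
= (1)²·52 + (1)²·0.5 + (1)²·1.75 + (1)²·0.24 = 54.49

54.490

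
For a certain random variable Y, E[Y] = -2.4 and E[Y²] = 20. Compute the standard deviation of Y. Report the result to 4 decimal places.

Var(Y) = 20 − (-2.4)² = 14.24
σ(Y) = √14.24 ≈ 3.7736

3.7736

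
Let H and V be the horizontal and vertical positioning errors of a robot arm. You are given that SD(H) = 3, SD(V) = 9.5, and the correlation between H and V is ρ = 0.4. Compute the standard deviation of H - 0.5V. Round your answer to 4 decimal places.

4.4903

Var(H) = (3)² = 9;  Var(V) = (9.5)² = 90.25
cov(H,V) = ρ·SD(H)·SD(V) = 0.4·3·9.5 = 11.4
Var(H - 0.5V) = (1)²·Var(H) + (-0.5)²·Var(V) + 2·(1)·(-0.5)·cov(H,V)
= 1·9 + 0.25·90.25 + -1·11.4 = 20.1625
SD(H - 0.5V) = √20.1625 ≈ 4.4903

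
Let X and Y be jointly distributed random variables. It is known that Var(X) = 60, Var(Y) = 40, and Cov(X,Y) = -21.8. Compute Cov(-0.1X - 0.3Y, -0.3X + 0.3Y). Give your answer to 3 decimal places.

-3.108

Cov(-0.1X - 0.3Y, -0.3X + 0.3Y) = (-0.1)(-0.3)Var(X) + (-0.3)(0.3)Var(Y) + [(-0.1)(0.3) + (-0.3)(-0.3)]Cov(X,Y)
= 0.03·60 + -0.09·40 + 0.06·-21.8 = -3.108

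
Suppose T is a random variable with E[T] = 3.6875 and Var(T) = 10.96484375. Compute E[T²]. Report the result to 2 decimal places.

E[T²] = Var(T) + (E[T])² = 10.96484375 + (3.6875)² = 24.5625

24.56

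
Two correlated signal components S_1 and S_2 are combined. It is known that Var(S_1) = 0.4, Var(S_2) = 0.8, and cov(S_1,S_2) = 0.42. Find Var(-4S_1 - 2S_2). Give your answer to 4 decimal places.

16.3200

Var(-4S_1 - 2S_2) = (-4)²·Var(S_1) + (-2)²·Var(S_2) + 2·(-4)·(-2)·cov(S_1,S_2)
= 16·0.4 + 4·0.8 + 16·0.42 = 16.32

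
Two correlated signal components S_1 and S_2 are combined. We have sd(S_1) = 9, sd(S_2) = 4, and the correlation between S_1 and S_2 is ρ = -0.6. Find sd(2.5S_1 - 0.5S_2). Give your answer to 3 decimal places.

23.754

V(S_1) = (9)² = 81;  V(S_2) = (4)² = 16
cov(S_1,S_2) = ρ·sd(S_1)·sd(S_2) = -0.6·9·4 = -21.6
V(2.5S_1 - 0.5S_2) = (2.5)²·V(S_1) + (-0.5)²·V(S_2) + 2·(2.5)·(-0.5)·cov(S_1,S_2)
= 6.25·81 + 0.25·16 + -2.5·-21.6 = 564.25
sd(2.5S_1 - 0.5S_2) = √564.25 ≈ 23.754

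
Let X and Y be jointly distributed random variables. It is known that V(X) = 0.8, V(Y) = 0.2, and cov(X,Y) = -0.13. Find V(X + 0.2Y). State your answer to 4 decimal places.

V(X + 0.2Y) = (1)²·V(X) + (0.2)²·V(Y) + 2·(1)·(0.2)·cov(X,Y)
= 1·0.8 + 0.04·0.2 + 0.4·-0.13 = 0.756

0.7560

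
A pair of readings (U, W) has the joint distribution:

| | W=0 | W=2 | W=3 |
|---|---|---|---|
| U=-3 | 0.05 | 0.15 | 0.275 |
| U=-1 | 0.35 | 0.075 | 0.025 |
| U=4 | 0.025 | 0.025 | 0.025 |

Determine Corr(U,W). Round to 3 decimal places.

E[U] = -1.575,  E[W] = 1.475
E[UW] = -3.1
Cov(U,W) = E[UW] − E[U]E[W] = -3.1 − (-1.575)(1.475) = -0.776875
Var(U) = 3.444375,  Var(W) = 1.749375
ρ = -0.776875 / √(3.444375·1.749375) ≈ -0.316

-0.316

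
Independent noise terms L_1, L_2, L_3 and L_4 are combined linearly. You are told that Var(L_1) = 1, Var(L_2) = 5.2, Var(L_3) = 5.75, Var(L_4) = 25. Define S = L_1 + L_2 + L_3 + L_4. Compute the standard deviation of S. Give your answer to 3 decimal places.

By independence, Var(S) = (1)²Var(L_1) + (1)²Var(L_2) + (1)²Var(L_3) + (1)²Var(L_4)
= (1)²·1 + (1)²·5.2 + (1)²·5.75 + (1)²·25 = 36.95
σ(S) = √36.95 ≈ 6.079

6.079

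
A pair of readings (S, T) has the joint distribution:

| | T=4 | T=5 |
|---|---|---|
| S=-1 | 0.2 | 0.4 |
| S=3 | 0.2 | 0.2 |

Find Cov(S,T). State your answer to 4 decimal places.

E[S] = 0.6,  E[T] = 4.6
E[ST] = 2.6
Cov(S,T) = E[ST] − E[S]E[T] = 2.6 − (0.6)(4.6) = -0.16

-0.1600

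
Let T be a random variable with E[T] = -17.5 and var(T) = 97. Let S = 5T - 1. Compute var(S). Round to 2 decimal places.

2425.00

var(5T - 1) = (5)²·var(T) = 25·97 = 2425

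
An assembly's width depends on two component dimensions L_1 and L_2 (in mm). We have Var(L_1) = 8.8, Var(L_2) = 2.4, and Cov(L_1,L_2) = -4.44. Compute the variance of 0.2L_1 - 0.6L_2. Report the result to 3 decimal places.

Var(0.2L_1 - 0.6L_2) = (0.2)²·Var(L_1) + (-0.6)²·Var(L_2) + 2·(0.2)·(-0.6)·Cov(L_1,L_2)
= 0.04·8.8 + 0.36·2.4 + -0.24·-4.44 = 2.2816

2.282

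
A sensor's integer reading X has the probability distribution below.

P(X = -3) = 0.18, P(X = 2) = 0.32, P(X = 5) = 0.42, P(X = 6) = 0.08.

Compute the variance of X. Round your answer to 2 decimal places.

E[X] = (-3)(0.18) + (2)(0.32) + (5)(0.42) + (6)(0.08) = 2.68
E[X²] = (-3)²(0.18) + (2)²(0.32) + (5)²(0.42) + (6)²(0.08) = 16.28
var(X) = E[X²] − (E[X])² = 16.28 − (2.68)² = 9.0976

9.10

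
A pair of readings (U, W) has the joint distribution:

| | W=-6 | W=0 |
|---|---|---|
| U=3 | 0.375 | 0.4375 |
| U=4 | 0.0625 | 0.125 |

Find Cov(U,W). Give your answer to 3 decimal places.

0.117

E[U] = 3.1875,  E[W] = -2.625
E[UW] = -8.25
Cov(U,W) = E[UW] − E[U]E[W] = -8.25 − (3.1875)(-2.625) = 0.1171875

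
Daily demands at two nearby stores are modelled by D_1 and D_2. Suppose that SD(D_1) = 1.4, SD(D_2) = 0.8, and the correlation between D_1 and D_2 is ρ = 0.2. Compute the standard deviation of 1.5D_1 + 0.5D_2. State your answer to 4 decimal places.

Var(D_1) = (1.4)² = 1.96;  Var(D_2) = (0.8)² = 0.64
Cov(D_1,D_2) = ρ·SD(D_1)·SD(D_2) = 0.2·1.4·0.8 = 0.224
Var(1.5D_1 + 0.5D_2) = (1.5)²·Var(D_1) + (0.5)²·Var(D_2) + 2·(1.5)·(0.5)·Cov(D_1,D_2)
= 2.25·1.96 + 0.25·0.64 + 1.5·0.224 = 4.906
SD(1.5D_1 + 0.5D_2) = √4.906 ≈ 2.2149

2.2149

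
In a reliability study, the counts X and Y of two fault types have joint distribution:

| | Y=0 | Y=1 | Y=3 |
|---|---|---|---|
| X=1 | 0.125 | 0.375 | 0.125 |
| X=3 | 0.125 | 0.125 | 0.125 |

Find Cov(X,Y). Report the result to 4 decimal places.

E[X] = 1.75,  E[Y] = 1.25
E[XY] = 2.25
Cov(X,Y) = E[XY] − E[X]E[Y] = 2.25 − (1.75)(1.25) = 0.0625

0.0625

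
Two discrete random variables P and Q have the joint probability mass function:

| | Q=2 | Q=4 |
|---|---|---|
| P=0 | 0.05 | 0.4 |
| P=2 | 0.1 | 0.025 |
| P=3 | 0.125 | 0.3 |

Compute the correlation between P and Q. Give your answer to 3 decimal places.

E[P] = 1.525,  E[Q] = 3.45
E[PQ] = 4.95
Cov(P,Q) = E[PQ] − E[P]E[Q] = 4.95 − (1.525)(3.45) = -0.31125
V(P) = 1.999375,  V(Q) = 0.7975
ρ = -0.31125 / √(1.999375·0.7975) ≈ -0.246

-0.246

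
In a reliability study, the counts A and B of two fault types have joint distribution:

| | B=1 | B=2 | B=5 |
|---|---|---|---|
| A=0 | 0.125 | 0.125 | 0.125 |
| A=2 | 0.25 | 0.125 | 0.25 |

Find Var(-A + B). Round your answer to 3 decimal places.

4.000

E[A] = 1.25,  E[B] = 2.75,  E[AB] = 3.5
Var(A) = 2.5 − (1.25)² = 0.9375;  Var(B) = 10.75 − (2.75)² = 3.1875
Cov(A,B) = 3.5 − (1.25)(2.75) = 0.0625
Var(-A + B) = (-1)²·0.9375 + (1)²·3.1875 + 2·(-1)·(1)·0.0625 = 4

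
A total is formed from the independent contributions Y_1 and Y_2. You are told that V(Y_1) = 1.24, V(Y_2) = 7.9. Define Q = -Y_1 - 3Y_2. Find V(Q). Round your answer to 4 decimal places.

72.3400

By independence, V(Q) = (-1)²V(Y_1) + (-3)²V(Y_2)
= (-1)²·1.24 + (-3)²·7.9 = 72.34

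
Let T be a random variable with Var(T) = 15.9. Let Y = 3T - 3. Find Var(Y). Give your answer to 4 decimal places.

143.1000

Var(3T - 3) = (3)²·Var(T) = 9·15.9 = 143.1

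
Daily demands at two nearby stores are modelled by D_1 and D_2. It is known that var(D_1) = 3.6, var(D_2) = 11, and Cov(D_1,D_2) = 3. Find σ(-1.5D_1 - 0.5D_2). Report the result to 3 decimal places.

var(-1.5D_1 - 0.5D_2) = (-1.5)²·var(D_1) + (-0.5)²·var(D_2) + 2·(-1.5)·(-0.5)·Cov(D_1,D_2)
= 2.25·3.6 + 0.25·11 + 1.5·3 = 15.35
σ(-1.5D_1 - 0.5D_2) = √15.35 ≈ 3.918

3.918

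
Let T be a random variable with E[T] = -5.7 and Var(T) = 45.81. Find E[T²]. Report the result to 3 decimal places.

E[T²] = Var(T) + (E[T])² = 45.81 + (-5.7)² = 78.3

78.300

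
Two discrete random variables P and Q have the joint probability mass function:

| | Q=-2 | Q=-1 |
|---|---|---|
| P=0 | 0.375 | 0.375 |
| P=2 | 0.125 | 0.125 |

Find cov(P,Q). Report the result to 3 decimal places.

0.000

E[P] = 0.5,  E[Q] = -1.5
E[PQ] = -0.75
cov(P,Q) = E[PQ] − E[P]E[Q] = -0.75 − (0.5)(-1.5) = 0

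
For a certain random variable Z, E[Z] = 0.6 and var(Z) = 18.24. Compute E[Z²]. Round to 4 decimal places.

18.6000

E[Z²] = var(Z) + (E[Z])² = 18.24 + (0.6)² = 18.6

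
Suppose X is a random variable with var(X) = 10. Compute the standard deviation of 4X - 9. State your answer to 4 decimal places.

12.6491

var(4X - 9) = (4)²·10 = 160
sd(4X - 9) = √160 ≈ 12.6491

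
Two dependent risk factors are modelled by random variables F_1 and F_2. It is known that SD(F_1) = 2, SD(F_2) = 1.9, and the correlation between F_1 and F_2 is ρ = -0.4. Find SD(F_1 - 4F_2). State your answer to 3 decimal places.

var(F_1) = (2)² = 4;  var(F_2) = (1.9)² = 3.61
cov(F_1,F_2) = ρ·SD(F_1)·SD(F_2) = -0.4·2·1.9 = -1.52
var(F_1 - 4F_2) = (1)²·var(F_1) + (-4)²·var(F_2) + 2·(1)·(-4)·cov(F_1,F_2)
= 1·4 + 16·3.61 + -8·-1.52 = 73.92
SD(F_1 - 4F_2) = √73.92 ≈ 8.598

8.598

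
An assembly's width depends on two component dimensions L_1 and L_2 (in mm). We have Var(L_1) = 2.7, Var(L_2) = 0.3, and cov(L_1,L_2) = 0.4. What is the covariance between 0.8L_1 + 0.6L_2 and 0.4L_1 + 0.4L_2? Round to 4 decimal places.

1.1600

cov(0.8L_1 + 0.6L_2, 0.4L_1 + 0.4L_2) = (0.8)(0.4)Var(L_1) + (0.6)(0.4)Var(L_2) + [(0.8)(0.4) + (0.6)(0.4)]cov(L_1,L_2)
= 0.32·2.7 + 0.24·0.3 + 0.56·0.4 = 1.16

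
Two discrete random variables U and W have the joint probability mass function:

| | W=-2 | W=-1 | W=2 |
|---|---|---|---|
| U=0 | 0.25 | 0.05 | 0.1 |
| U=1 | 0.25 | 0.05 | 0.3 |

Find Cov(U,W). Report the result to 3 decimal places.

E[U] = 0.6,  E[W] = -0.3
E[UW] = 0.05
Cov(U,W) = E[UW] − E[U]E[W] = 0.05 − (0.6)(-0.3) = 0.23

0.230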